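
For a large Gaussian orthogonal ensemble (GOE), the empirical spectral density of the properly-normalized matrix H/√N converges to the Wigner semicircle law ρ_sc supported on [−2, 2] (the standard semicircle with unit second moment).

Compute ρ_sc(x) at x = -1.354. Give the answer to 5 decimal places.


ρ_sc(x) = (1/(2π)) √(4 − x²). With x = -1.354:
  4 − x² = 4 − (-1.354)² = 4 − 1.833316 = 2.166684.
  √(4 − x²) = 1.471966.
  1/(2π) = 0.159155.
  ρ_sc(-1.354) = 0.159155 · 1.471966 = 0.234271.

Rounded to 5 decimal places: ρ_sc(-1.354) ≈ 0.23427.


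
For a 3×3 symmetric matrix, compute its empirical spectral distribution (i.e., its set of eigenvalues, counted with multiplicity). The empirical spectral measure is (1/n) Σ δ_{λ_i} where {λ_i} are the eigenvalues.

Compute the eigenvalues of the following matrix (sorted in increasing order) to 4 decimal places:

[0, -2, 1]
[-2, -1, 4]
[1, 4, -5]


Since M is real symmetric, all three eigenvalues are real; they are the roots of det(λI − M) = λ³ − (tr M) λ² + s λ − det M, where s is the sum of the principal 2×2 minors.
tr M = 0 + (-1) + (-5) = -6.
s = (0·(-1) − (-2)²) + (0·(-5) − 1²) + ((-1)·(-5) − 4²) = -4 + (-1) + (-11) = -16.
det M (expand along row 1) = 0·(-11) − (-2)·6 + 1·(-7) = 5.
Characteristic polynomial: λ³ + 6λ² − 16λ − 5 = 0.
Substitute λ = y + (tr M)/3 = y − 2.000000 to remove the quadratic term: y³ + p·y + q = 0 with p = s − (tr M)²/3 = -28.000000 and q = −2(tr M)³/27 + (tr M)·s/3 − det M = 43.000000.
Three real roots ⇒ use the trigonometric (Viète) form: r = 2√(−p/3) = 6.110101, φ = arccos(3q/(p·r)) = arccos(-0.754021) = 2.424958 rad.
y_k = r·cos(φ/3 − 2πk/3) for k = 0, 1, 2 gives y = 4.220336, 1.716262, -5.936599.
λ_k = y_k − 2.000000 gives λ = 2.2203, -0.2837, -7.9366 (check: the sum is -6.0000 = tr M).

Eigenvalues sorted in increasing order: [-7.9366, -0.2837, 2.2203].


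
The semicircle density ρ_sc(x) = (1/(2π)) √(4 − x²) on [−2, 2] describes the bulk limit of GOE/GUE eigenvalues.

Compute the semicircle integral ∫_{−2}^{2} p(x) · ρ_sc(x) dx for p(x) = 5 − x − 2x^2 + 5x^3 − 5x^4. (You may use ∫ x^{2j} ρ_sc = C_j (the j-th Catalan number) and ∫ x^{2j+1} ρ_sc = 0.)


Write p(x) = Σ a_i x^i, split into monomials and integrate each against ρ_sc separately.
Using ∫ x^{2j} ρ_sc = C_j = (1/(j+1)) C(2j, j) (Catalan numbers) and ∫ x^{2j+1} ρ_sc = 0 (odd monomials vanish by symmetry):
  i = 0 (even): a_0 · C_{0} = 5 · 1 = 5
  i = 1 (odd): ∫ x^1 ρ_sc = 0 (vanishes)
  i = 2 (even): a_2 · C_{1} = -2 · 1 = -2
  i = 3 (odd): ∫ x^3 ρ_sc = 0 (vanishes)
  i = 4 (even): a_4 · C_{2} = -5 · 2 = -10

Summing the contributions: ∫_{−2}^{2} p(x) ρ_sc(x) dx = 5 + (-2) + (-10) = -7.


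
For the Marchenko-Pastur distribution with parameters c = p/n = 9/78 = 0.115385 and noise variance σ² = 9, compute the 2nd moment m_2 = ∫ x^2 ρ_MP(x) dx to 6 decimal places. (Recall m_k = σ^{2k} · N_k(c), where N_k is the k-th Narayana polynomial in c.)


E[X²] = σ⁴ (1 + c) (second MP moment). With σ² = 9 (so σ⁴ = 81) and c = 9/78 = 0.115385: E[X²] = 81 · (1 + 0.115385) = 81 · 1.115385.

So E[X^2] = 90.346154.


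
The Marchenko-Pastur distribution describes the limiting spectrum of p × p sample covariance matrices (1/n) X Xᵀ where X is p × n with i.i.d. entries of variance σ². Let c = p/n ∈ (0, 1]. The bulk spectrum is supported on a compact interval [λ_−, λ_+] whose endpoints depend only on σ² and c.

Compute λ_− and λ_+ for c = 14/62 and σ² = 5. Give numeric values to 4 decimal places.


c = 14/62 = 0.225806; √c = 0.475191.
λ_− = σ² (1 − √c)² = 5 · (1 − 0.475191)² = 5 · (0.524809)² = 1.377123.
λ_+ = σ² (1 + √c)² = 5 · (1 + 0.475191)² = 5 · (1.475191)² = 10.880942.

Rounded to 4 decimal places: λ_− ≈ 1.3771, λ_+ ≈ 10.8809.


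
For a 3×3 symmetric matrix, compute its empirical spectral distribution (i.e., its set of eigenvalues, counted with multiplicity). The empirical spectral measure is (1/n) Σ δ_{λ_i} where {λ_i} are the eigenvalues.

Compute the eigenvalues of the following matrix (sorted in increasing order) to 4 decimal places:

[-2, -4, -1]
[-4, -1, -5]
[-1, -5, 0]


Since M is real symmetric, all three eigenvalues are real; they are the roots of det(λI − M) = λ³ − (tr M) λ² + s λ − det M, where s is the sum of the principal 2×2 minors.
tr M = -2 + (-1) + 0 = -3.
s = ((-2)·(-1) − (-4)²) + ((-2)·0 − (-1)²) + ((-1)·0 − (-5)²) = -14 + (-1) + (-25) = -40.
det M (expand along row 1) = (-2)·(-25) − (-4)·(-5) + (-1)·19 = 11.
Characteristic polynomial: λ³ + 3λ² − 40λ − 11 = 0.
Substitute λ = y + (tr M)/3 = y − 1.000000 to remove the quadratic term: y³ + p·y + q = 0 with p = s − (tr M)²/3 = -43.000000 and q = −2(tr M)³/27 + (tr M)·s/3 − det M = 31.000000.
Three real roots ⇒ use the trigonometric (Viète) form: r = 2√(−p/3) = 7.571878, φ = arccos(3q/(p·r)) = arccos(-0.285635) = 1.860465 rad.
y_k = r·cos(φ/3 − 2πk/3) for k = 0, 1, 2 gives y = 6.161906, 0.729976, -6.891883.
λ_k = y_k − 1.000000 gives λ = 5.1619, -0.2700, -7.8919 (check: the sum is -3.0000 = tr M).

Eigenvalues sorted in increasing order: [-7.8919, -0.2700, 5.1619].


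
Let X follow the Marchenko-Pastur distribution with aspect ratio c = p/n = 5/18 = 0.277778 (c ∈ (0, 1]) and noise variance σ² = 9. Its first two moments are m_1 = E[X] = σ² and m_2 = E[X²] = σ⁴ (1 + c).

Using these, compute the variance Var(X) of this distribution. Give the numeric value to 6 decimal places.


m_1 = E[X] = σ² = 9, so m_1² = 81.
m_2 = E[X²] = σ⁴ (1 + c) = 81 · (1 + 0.277778) = 81 · 1.277778 = 103.500000.
(Note m_2 − m_1² simplifies to c · σ⁴ = 0.277778 · 81.)

Var(X) = m_2 − m_1² = 103.500000 − 81 = 22.500000.


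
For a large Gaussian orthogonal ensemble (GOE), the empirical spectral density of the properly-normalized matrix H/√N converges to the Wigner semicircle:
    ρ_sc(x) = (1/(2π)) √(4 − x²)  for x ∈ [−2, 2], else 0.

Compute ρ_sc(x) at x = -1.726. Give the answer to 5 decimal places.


ρ_sc(x) = (1/(2π)) √(4 − x²). With x = -1.726:
  4 − x² = 4 − (-1.726)² = 4 − 2.979076 = 1.020924.
  √(4 − x²) = 1.010408.
  1/(2π) = 0.159155.
  ρ_sc(-1.726) = 0.159155 · 1.010408 = 0.160811.

Rounded to 5 decimal places: ρ_sc(-1.726) ≈ 0.16081.


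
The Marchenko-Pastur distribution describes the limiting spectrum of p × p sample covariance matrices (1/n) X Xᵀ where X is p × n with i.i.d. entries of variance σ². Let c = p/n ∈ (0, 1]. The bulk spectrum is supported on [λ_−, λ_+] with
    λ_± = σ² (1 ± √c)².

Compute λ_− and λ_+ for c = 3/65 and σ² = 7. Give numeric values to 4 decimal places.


c = 3/65 = 0.046154; √c = 0.214834.
λ_− = σ² (1 − √c)² = 7 · (1 − 0.214834)² = 7 · (0.785166)² = 4.315394.
λ_+ = σ² (1 + √c)² = 7 · (1 + 0.214834)² = 7 · (1.214834)² = 10.330759.

Rounded to 4 decimal places: λ_− ≈ 4.3154, λ_+ ≈ 10.3308.


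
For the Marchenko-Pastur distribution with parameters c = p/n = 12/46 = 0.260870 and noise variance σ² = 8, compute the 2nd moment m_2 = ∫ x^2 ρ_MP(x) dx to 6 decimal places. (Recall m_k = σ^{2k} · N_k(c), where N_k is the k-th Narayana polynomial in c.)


E[X²] = σ⁴ (1 + c) (second MP moment). With σ² = 8 (so σ⁴ = 64) and c = 12/46 = 0.260870: E[X²] = 64 · (1 + 0.260870) = 64 · 1.260870.

So E[X^2] = 80.695652.


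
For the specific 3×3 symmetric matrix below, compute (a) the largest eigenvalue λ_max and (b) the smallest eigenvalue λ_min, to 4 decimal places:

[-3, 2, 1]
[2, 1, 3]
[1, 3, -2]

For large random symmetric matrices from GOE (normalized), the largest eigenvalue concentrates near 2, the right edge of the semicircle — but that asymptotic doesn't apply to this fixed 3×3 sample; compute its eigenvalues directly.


Since M is real symmetric, all three eigenvalues are real; they are the roots of det(λI − M) = λ³ − (tr M) λ² + s λ − det M, where s is the sum of the principal 2×2 minors.
tr M = -3 + 1 + (-2) = -4.
s = ((-3)·1 − 2²) + ((-3)·(-2) − 1²) + (1·(-2) − 3²) = -7 + 5 + (-11) = -13.
det M (expand along row 1) = (-3)·(-11) − 2·(-7) + 1·5 = 52.
Characteristic polynomial: λ³ + 4λ² − 13λ − 52 = 0.
Substitute λ = y + (tr M)/3 = y − 1.333333 to remove the quadratic term: y³ + p·y + q = 0 with p = s − (tr M)²/3 = -18.333333 and q = −2(tr M)³/27 + (tr M)·s/3 − det M = -29.925926.
Three real roots ⇒ use the trigonometric (Viète) form: r = 2√(−p/3) = 4.944132, φ = arccos(3q/(p·r)) = arccos(0.990461) = 0.138234 rad.
y_k = r·cos(φ/3 − 2πk/3) for k = 0, 1, 2 gives y = 4.938885, -2.272218, -2.666667.
λ_k = y_k − 1.333333 gives λ = 3.6056, -3.6056, -4.0000 (check: the sum is -4.0000 = tr M).

Hence λ_max = 3.6056 and λ_min = -4.0000.


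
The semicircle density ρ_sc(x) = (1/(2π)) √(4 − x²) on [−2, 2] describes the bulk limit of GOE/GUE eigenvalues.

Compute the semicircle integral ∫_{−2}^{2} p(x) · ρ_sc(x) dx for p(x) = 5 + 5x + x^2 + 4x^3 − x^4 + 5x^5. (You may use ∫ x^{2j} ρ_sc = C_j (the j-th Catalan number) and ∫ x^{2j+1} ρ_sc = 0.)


Write p(x) = Σ a_i x^i, split into monomials and integrate each against ρ_sc separately.
Using ∫ x^{2j} ρ_sc = C_j = (1/(j+1)) C(2j, j) (Catalan numbers) and ∫ x^{2j+1} ρ_sc = 0 (odd monomials vanish by symmetry):
  i = 0 (even): a_0 · C_{0} = 5 · 1 = 5
  i = 1 (odd): ∫ x^1 ρ_sc = 0 (vanishes)
  i = 2 (even): a_2 · C_{1} = 1 · 1 = 1
  i = 3 (odd): ∫ x^3 ρ_sc = 0 (vanishes)
  i = 4 (even): a_4 · C_{2} = -1 · 2 = -2
  i = 5 (odd): ∫ x^5 ρ_sc = 0 (vanishes)

Summing the contributions: ∫_{−2}^{2} p(x) ρ_sc(x) dx = 5 + 1 + (-2) = 4.


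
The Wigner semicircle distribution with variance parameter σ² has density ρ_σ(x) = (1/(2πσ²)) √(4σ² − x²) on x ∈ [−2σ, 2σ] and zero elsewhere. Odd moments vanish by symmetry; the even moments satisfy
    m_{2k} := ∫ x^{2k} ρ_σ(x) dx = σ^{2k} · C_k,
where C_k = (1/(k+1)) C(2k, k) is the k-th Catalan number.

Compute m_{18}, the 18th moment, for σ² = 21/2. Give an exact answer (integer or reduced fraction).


By the scaled semicircle moment identity, m_{2k} = σ^{2k} · C_k with k = 9.
C_9 = (1/(k+1)) · C(2k, k) = (1/10) · C(18, 9) = (1/10) · 48620 = 4862.
σ^{2k} = (σ²)^k = (21/2)^9 = 794280046581/512.

Therefore m_{18} = σ^{18} · C_9 = (794280046581/512) · 4862 = 1930894793238411/256.


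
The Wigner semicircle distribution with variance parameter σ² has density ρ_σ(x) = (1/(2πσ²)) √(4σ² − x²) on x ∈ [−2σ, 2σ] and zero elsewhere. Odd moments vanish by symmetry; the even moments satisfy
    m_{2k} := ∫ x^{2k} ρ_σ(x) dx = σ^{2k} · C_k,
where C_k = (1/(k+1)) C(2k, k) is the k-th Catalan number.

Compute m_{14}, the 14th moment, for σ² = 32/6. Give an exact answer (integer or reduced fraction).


By the scaled semicircle moment identity, m_{2k} = σ^{2k} · C_k with k = 7.
C_7 = (1/(k+1)) · C(2k, k) = (1/8) · C(14, 7) = (1/8) · 3432 = 429.
σ^{2k} = (σ²)^k = (32/6)^7 = 268435456/2187.

Therefore m_{14} = σ^{14} · C_7 = (268435456/2187) · 429 = 38386270208/729.


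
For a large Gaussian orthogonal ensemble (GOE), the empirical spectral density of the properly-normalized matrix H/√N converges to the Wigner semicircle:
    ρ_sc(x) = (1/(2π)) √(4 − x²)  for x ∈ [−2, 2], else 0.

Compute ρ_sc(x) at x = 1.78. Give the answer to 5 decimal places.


ρ_sc(x) = (1/(2π)) √(4 − x²). With x = 1.78:
  4 − x² = 4 − (1.78)² = 4 − 3.168400 = 0.831600.
  √(4 − x²) = 0.911921.
  1/(2π) = 0.159155.
  ρ_sc(1.78) = 0.159155 · 0.911921 = 0.145137.

Rounded to 5 decimal places: ρ_sc(1.78) ≈ 0.14514.


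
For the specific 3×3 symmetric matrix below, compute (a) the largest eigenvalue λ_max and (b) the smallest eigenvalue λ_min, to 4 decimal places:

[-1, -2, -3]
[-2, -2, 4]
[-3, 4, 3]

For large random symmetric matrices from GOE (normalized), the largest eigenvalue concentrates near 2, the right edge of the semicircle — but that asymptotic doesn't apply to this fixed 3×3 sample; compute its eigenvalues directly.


Since M is real symmetric, all three eigenvalues are real; they are the roots of det(λI − M) = λ³ − (tr M) λ² + s λ − det M, where s is the sum of the principal 2×2 minors.
tr M = -1 + (-2) + 3 = 0.
s = ((-1)·(-2) − (-2)²) + ((-1)·3 − (-3)²) + ((-2)·3 − 4²) = -2 + (-12) + (-22) = -36.
det M (expand along row 1) = (-1)·(-22) − (-2)·6 + (-3)·(-14) = 76.
Characteristic polynomial: λ³ − 36λ − 76 = 0.
Substitute λ = y + (tr M)/3 = y + 0.000000 to remove the quadratic term: y³ + p·y + q = 0 with p = s − (tr M)²/3 = -36.000000 and q = −2(tr M)³/27 + (tr M)·s/3 − det M = -76.000000.
Three real roots ⇒ use the trigonometric (Viète) form: r = 2√(−p/3) = 6.928203, φ = arccos(3q/(p·r)) = arccos(0.914138) = 0.417420 rad.
y_k = r·cos(φ/3 − 2πk/3) for k = 0, 1, 2 gives y = 6.861247, -2.598474, -4.262772.
λ_k = y_k + 0.000000 gives λ = 6.8612, -2.5985, -4.2628 (check: the sum is 0.0000 = tr M).

Hence λ_max = 6.8612 and λ_min = -4.2628.


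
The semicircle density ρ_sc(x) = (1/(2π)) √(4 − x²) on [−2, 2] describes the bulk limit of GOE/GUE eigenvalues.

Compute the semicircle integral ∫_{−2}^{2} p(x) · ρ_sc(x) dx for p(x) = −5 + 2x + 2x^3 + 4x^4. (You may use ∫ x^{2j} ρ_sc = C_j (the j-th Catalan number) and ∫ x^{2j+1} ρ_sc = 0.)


Write p(x) = Σ a_i x^i, split into monomials and integrate each against ρ_sc separately.
Using ∫ x^{2j} ρ_sc = C_j = (1/(j+1)) C(2j, j) (Catalan numbers) and ∫ x^{2j+1} ρ_sc = 0 (odd monomials vanish by symmetry):
  i = 0 (even): a_0 · C_{0} = -5 · 1 = -5
  i = 1 (odd): ∫ x^1 ρ_sc = 0 (vanishes)
  i = 3 (odd): ∫ x^3 ρ_sc = 0 (vanishes)
  i = 4 (even): a_4 · C_{2} = 4 · 2 = 8

Summing the contributions: ∫_{−2}^{2} p(x) ρ_sc(x) dx = (-5) + 8 = 3.


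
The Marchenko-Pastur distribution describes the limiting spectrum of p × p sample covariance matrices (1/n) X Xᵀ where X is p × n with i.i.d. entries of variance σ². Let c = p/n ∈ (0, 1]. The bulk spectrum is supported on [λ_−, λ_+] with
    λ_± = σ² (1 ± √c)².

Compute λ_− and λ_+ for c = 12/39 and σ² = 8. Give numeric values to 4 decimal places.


c = 12/39 = 0.307692; √c = 0.554700.
λ_− = σ² (1 − √c)² = 8 · (1 − 0.554700)² = 8 · (0.445300)² = 1.586335.
λ_+ = σ² (1 + √c)² = 8 · (1 + 0.554700)² = 8 · (1.554700)² = 19.336742.

Rounded to 4 decimal places: λ_− ≈ 1.5863, λ_+ ≈ 19.3367.


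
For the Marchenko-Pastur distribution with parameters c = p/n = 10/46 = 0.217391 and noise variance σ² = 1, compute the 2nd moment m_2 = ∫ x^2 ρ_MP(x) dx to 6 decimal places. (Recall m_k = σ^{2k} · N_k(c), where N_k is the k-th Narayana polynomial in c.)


E[X²] = σ⁴ (1 + c) (second MP moment). With σ² = 1 (so σ⁴ = 1) and c = 10/46 = 0.217391: E[X²] = 1 · (1 + 0.217391) = 1 · 1.217391.

So E[X^2] = 1.217391.


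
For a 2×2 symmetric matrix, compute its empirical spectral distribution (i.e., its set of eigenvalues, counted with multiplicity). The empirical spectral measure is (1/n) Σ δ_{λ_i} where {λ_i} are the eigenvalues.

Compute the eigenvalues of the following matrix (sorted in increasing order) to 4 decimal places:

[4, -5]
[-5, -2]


Since M is real symmetric, both eigenvalues are real; they are the roots of det(λI − M) = λ² − (tr M) λ + det M.
tr M = 4 + (-2) = 2.
det M = 4·(-2) − (-5)² = -8 − 25 = -33.
Characteristic polynomial: λ² − 2λ − 33 = 0.
Discriminant Δ = (tr M)² − 4·det M = 4 − (-132) = 136; √Δ = 11.661904.
λ = (tr M ± √Δ)/2 = (2 ± 11.661904)/2, giving (tr M − √Δ)/2 = -4.8310 and (tr M + √Δ)/2 = 6.8310.

Eigenvalues sorted in increasing order: [-4.8310, 6.8310].


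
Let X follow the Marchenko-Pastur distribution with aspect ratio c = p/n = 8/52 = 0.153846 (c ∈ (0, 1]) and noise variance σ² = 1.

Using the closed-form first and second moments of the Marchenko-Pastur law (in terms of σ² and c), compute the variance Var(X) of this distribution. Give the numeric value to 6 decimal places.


Recall the MP moments m_1 = E[X] = σ² and m_2 = E[X²] = σ⁴ (1 + c).
m_1 = E[X] = σ² = 1, so m_1² = 1.
m_2 = E[X²] = σ⁴ (1 + c) = 1 · (1 + 0.153846) = 1 · 1.153846 = 1.153846.
(Note m_2 − m_1² simplifies to c · σ⁴ = 0.153846 · 1.)

Var(X) = m_2 − m_1² = 1.153846 − 1 = 0.153846.


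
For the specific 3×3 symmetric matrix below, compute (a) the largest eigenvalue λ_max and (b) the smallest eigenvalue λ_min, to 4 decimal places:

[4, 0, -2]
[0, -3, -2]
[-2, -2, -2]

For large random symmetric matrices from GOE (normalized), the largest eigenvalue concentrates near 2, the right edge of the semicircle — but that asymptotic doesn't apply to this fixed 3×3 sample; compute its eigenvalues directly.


Since M is real symmetric, all three eigenvalues are real; they are the roots of det(λI − M) = λ³ − (tr M) λ² + s λ − det M, where s is the sum of the principal 2×2 minors.
tr M = 4 + (-3) + (-2) = -1.
s = (4·(-3) − 0²) + (4·(-2) − (-2)²) + ((-3)·(-2) − (-2)²) = -12 + (-12) + 2 = -22.
det M (expand along row 1) = 4·2 − 0·(-4) + (-2)·(-6) = 20.
Characteristic polynomial: λ³ + λ² − 22λ − 20 = 0.
Substitute λ = y + (tr M)/3 = y − 0.333333 to remove the quadratic term: y³ + p·y + q = 0 with p = s − (tr M)²/3 = -22.333333 and q = −2(tr M)³/27 + (tr M)·s/3 − det M = -12.592593.
Three real roots ⇒ use the trigonometric (Viète) form: r = 2√(−p/3) = 5.456902, φ = arccos(3q/(p·r)) = arccos(0.309982) = 1.255622 rad.
y_k = r·cos(φ/3 − 2πk/3) for k = 0, 1, 2 gives y = 4.985879, -0.572238, -4.413641.
λ_k = y_k − 0.333333 gives λ = 4.6525, -0.9056, -4.7470 (check: the sum is -1.0000 = tr M).

Hence λ_max = 4.6525 and λ_min = -4.7470.


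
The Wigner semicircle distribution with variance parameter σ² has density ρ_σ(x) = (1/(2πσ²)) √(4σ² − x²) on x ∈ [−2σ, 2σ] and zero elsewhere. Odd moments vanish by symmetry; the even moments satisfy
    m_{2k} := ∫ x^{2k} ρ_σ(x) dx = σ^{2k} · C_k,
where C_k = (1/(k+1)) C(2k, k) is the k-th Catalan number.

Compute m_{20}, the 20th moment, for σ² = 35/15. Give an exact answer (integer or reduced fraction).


By the scaled semicircle moment identity, m_{2k} = σ^{2k} · C_k with k = 10.
C_10 = (1/(k+1)) · C(2k, k) = (1/11) · C(20, 10) = (1/11) · 184756 = 16796.
σ^{2k} = (σ²)^k = (35/15)^10 = 282475249/59049.

Therefore m_{20} = σ^{20} · C_10 = (282475249/59049) · 16796 = 4744454282204/59049.


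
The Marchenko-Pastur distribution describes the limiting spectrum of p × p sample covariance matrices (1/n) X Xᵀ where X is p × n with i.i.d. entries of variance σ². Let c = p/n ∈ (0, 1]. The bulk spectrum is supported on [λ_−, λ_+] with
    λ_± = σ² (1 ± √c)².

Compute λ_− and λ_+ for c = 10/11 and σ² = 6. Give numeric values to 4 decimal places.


c = 10/11 = 0.909091; √c = 0.953463.
λ_− = σ² (1 − √c)² = 6 · (1 − 0.953463)² = 6 · (0.046537)² = 0.012994.
λ_+ = σ² (1 + √c)² = 6 · (1 + 0.953463)² = 6 · (1.953463)² = 22.896097.

Rounded to 4 decimal places: λ_− ≈ 0.0130, λ_+ ≈ 22.8961.


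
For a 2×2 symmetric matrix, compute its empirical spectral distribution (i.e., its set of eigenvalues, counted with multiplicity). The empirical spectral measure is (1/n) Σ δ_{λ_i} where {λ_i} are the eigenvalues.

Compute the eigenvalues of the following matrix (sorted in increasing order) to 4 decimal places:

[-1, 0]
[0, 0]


Since M is real symmetric, both eigenvalues are real; they are the roots of det(λI − M) = λ² − (tr M) λ + det M.
tr M = -1 + 0 = -1.
det M = (-1)·0 − 0² = 0 − 0 = 0.
Characteristic polynomial: λ² + λ = 0.
Discriminant Δ = (tr M)² − 4·det M = 1 − 0 = 1; √Δ = 1.000000.
λ = (tr M ± √Δ)/2 = (-1 ± 1.000000)/2, giving (tr M − √Δ)/2 = -1.0000 and (tr M + √Δ)/2 = 0.0000.

Eigenvalues sorted in increasing order: [-1.0000, 0.0000].


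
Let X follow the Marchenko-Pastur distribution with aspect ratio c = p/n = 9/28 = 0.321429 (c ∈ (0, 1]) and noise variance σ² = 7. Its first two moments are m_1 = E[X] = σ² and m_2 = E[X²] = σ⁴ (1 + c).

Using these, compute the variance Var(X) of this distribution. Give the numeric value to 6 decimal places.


m_1 = E[X] = σ² = 7, so m_1² = 49.
m_2 = E[X²] = σ⁴ (1 + c) = 49 · (1 + 0.321429) = 49 · 1.321429 = 64.750000.
(Note m_2 − m_1² simplifies to c · σ⁴ = 0.321429 · 49.)

Var(X) = m_2 − m_1² = 64.750000 − 49 = 15.750000.


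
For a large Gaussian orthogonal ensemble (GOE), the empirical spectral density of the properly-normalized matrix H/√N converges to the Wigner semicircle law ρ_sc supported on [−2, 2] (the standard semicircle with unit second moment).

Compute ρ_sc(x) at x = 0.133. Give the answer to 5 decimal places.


ρ_sc(x) = (1/(2π)) √(4 − x²). With x = 0.133:
  4 − x² = 4 − (0.133)² = 4 − 0.017689 = 3.982311.
  √(4 − x²) = 1.995573.
  1/(2π) = 0.159155.
  ρ_sc(0.133) = 0.159155 · 1.995573 = 0.317605.

Rounded to 5 decimal places: ρ_sc(0.133) ≈ 0.31761.


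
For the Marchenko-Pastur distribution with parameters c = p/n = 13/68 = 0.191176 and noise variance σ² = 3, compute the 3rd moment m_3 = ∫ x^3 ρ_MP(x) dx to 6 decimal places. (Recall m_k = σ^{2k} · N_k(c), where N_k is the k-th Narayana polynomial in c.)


E[X³] = σ⁶ (1 + 3c + c²) (third MP moment). With σ² = 3 (so σ⁶ = 27) and c = 13/68 = 0.191176: E[X³] = 27 · (1 + 3·0.191176 + (0.191176)²) = 27 · 1.610078.

So E[X^3] = 43.472102.


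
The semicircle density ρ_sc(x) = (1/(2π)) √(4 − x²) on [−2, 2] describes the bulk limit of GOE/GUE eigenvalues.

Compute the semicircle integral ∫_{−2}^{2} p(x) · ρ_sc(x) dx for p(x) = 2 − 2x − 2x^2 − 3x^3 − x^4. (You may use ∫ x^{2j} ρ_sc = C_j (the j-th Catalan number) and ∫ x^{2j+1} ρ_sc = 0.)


Write p(x) = Σ a_i x^i, split into monomials and integrate each against ρ_sc separately.
Using ∫ x^{2j} ρ_sc = C_j = (1/(j+1)) C(2j, j) (Catalan numbers) and ∫ x^{2j+1} ρ_sc = 0 (odd monomials vanish by symmetry):
  i = 0 (even): a_0 · C_{0} = 2 · 1 = 2
  i = 1 (odd): ∫ x^1 ρ_sc = 0 (vanishes)
  i = 2 (even): a_2 · C_{1} = -2 · 1 = -2
  i = 3 (odd): ∫ x^3 ρ_sc = 0 (vanishes)
  i = 4 (even): a_4 · C_{2} = -1 · 2 = -2

Summing the contributions: ∫_{−2}^{2} p(x) ρ_sc(x) dx = 2 + (-2) + (-2) = -2.


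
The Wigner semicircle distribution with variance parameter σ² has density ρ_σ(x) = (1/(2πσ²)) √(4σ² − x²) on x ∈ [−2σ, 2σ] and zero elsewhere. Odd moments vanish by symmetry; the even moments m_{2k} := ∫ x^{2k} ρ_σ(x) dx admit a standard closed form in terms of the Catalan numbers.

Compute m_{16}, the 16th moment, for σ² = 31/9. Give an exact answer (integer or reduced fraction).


By the scaled semicircle moment identity, m_{2k} = σ^{2k} · C_k with k = 8.
C_8 = (1/(k+1)) · C(2k, k) = (1/9) · C(16, 8) = (1/9) · 12870 = 1430.
σ^{2k} = (σ²)^k = (31/9)^8 = 852891037441/43046721.

Therefore m_{16} = σ^{16} · C_8 = (852891037441/43046721) · 1430 = 1219634183540630/43046721.


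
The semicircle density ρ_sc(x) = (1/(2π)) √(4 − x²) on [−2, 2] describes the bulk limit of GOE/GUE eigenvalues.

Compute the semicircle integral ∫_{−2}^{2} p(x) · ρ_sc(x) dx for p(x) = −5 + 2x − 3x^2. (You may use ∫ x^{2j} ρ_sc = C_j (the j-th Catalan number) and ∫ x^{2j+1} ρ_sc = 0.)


Write p(x) = Σ a_i x^i, split into monomials and integrate each against ρ_sc separately.
Using ∫ x^{2j} ρ_sc = C_j = (1/(j+1)) C(2j, j) (Catalan numbers) and ∫ x^{2j+1} ρ_sc = 0 (odd monomials vanish by symmetry):
  i = 0 (even): a_0 · C_{0} = -5 · 1 = -5
  i = 1 (odd): ∫ x^1 ρ_sc = 0 (vanishes)
  i = 2 (even): a_2 · C_{1} = -3 · 1 = -3

Summing the contributions: ∫_{−2}^{2} p(x) ρ_sc(x) dx = (-5) + (-3) = -8.


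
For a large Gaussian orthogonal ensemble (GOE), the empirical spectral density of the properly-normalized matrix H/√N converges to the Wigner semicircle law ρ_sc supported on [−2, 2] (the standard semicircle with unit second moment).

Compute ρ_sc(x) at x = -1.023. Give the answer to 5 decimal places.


ρ_sc(x) = (1/(2π)) √(4 − x²). With x = -1.023:
  4 − x² = 4 − (-1.023)² = 4 − 1.046529 = 2.953471.
  √(4 − x²) = 1.718567.
  1/(2π) = 0.159155.
  ρ_sc(-1.023) = 0.159155 · 1.718567 = 0.273518.

Rounded to 5 decimal places: ρ_sc(-1.023) ≈ 0.27352.


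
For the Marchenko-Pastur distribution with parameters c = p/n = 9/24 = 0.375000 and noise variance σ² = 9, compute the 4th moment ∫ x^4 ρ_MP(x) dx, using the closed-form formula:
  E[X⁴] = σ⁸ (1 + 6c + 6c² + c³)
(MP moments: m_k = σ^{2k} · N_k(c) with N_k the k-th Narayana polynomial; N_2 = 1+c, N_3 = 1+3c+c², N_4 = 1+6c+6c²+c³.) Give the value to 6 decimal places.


E[X⁴] = σ⁸ (1 + 6c + 6c² + c³) (fourth MP moment). With σ² = 9 (so σ⁸ = 6561) and c = 9/24 = 0.375000: E[X⁴] = 6561 · (1 + 6·0.375000 + 6·(0.375000)² + (0.375000)³) = 6561 · 4.146484.

So E[X^4] = 27205.083984.


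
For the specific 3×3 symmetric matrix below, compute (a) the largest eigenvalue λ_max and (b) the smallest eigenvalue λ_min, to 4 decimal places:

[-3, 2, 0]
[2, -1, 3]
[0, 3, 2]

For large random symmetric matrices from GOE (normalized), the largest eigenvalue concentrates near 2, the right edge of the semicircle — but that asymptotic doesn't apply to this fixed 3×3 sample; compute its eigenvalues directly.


Since M is real symmetric, all three eigenvalues are real; they are the roots of det(λI − M) = λ³ − (tr M) λ² + s λ − det M, where s is the sum of the principal 2×2 minors.
tr M = -3 + (-1) + 2 = -2.
s = ((-3)·(-1) − 2²) + ((-3)·2 − 0²) + ((-1)·2 − 3²) = -1 + (-6) + (-11) = -18.
det M (expand along row 1) = (-3)·(-11) − 2·4 + 0·6 = 25.
Characteristic polynomial: λ³ + 2λ² − 18λ − 25 = 0.
Substitute λ = y + (tr M)/3 = y − 0.666667 to remove the quadratic term: y³ + p·y + q = 0 with p = s − (tr M)²/3 = -19.333333 and q = −2(tr M)³/27 + (tr M)·s/3 − det M = -12.407407.
Three real roots ⇒ use the trigonometric (Viète) form: r = 2√(−p/3) = 5.077182, φ = arccos(3q/(p·r)) = arccos(0.379204) = 1.181861 rad.
y_k = r·cos(φ/3 − 2πk/3) for k = 0, 1, 2 gives y = 4.688264, -0.656390, -4.031873.
λ_k = y_k − 0.666667 gives λ = 4.0216, -1.3231, -4.6985 (check: the sum is -2.0000 = tr M).

Hence λ_max = 4.0216 and λ_min = -4.6985.


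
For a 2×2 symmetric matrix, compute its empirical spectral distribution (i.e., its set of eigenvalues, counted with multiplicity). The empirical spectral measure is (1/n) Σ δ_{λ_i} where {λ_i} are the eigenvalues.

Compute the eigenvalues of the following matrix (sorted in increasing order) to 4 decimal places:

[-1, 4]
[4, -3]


Since M is real symmetric, both eigenvalues are real; they are the roots of det(λI − M) = λ² − (tr M) λ + det M.
tr M = -1 + (-3) = -4.
det M = (-1)·(-3) − 4² = 3 − 16 = -13.
Characteristic polynomial: λ² + 4λ − 13 = 0.
Discriminant Δ = (tr M)² − 4·det M = 16 − (-52) = 68; √Δ = 8.246211.
λ = (tr M ± √Δ)/2 = (-4 ± 8.246211)/2, giving (tr M − √Δ)/2 = -6.1231 and (tr M + √Δ)/2 = 2.1231.

Eigenvalues sorted in increasing order: [-6.1231, 2.1231].


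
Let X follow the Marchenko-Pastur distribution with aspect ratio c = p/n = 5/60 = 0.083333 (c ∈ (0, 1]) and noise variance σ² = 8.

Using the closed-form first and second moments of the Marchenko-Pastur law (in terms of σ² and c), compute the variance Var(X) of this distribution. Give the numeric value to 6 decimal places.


Recall the MP moments m_1 = E[X] = σ² and m_2 = E[X²] = σ⁴ (1 + c).
m_1 = E[X] = σ² = 8, so m_1² = 64.
m_2 = E[X²] = σ⁴ (1 + c) = 64 · (1 + 0.083333) = 64 · 1.083333 = 69.333333.
(Note m_2 − m_1² simplifies to c · σ⁴ = 0.083333 · 64.)

Var(X) = m_2 − m_1² = 69.333333 − 64 = 5.333333.


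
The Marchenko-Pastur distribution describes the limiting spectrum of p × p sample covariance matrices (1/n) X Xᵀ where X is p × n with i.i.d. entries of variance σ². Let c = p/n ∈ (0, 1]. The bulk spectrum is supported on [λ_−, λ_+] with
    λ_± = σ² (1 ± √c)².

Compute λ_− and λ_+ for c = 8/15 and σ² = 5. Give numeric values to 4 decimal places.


c = 8/15 = 0.533333; √c = 0.730297.
λ_− = σ² (1 − √c)² = 5 · (1 − 0.730297)² = 5 · (0.269703)² = 0.363699.
λ_+ = σ² (1 + √c)² = 5 · (1 + 0.730297)² = 5 · (1.730297)² = 14.969634.

Rounded to 4 decimal places: λ_− ≈ 0.3637, λ_+ ≈ 14.9696.


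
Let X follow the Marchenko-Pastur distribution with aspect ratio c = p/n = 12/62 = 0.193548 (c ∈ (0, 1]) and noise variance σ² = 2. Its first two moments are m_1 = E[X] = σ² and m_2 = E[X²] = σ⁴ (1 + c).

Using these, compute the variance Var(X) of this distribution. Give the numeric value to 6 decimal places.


m_1 = E[X] = σ² = 2, so m_1² = 4.
m_2 = E[X²] = σ⁴ (1 + c) = 4 · (1 + 0.193548) = 4 · 1.193548 = 4.774194.
(Note m_2 − m_1² simplifies to c · σ⁴ = 0.193548 · 4.)

Var(X) = m_2 − m_1² = 4.774194 − 4 = 0.774194.


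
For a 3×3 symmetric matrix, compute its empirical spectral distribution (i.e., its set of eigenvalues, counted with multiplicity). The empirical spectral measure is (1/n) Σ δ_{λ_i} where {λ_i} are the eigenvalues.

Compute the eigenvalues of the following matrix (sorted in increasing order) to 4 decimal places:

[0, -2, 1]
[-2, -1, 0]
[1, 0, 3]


Since M is real symmetric, all three eigenvalues are real; they are the roots of det(λI − M) = λ³ − (tr M) λ² + s λ − det M, where s is the sum of the principal 2×2 minors.
tr M = 0 + (-1) + 3 = 2.
s = (0·(-1) − (-2)²) + (0·3 − 1²) + ((-1)·3 − 0²) = -4 + (-1) + (-3) = -8.
det M (expand along row 1) = 0·(-3) − (-2)·(-6) + 1·1 = -11.
Characteristic polynomial: λ³ − 2λ² − 8λ + 11 = 0.
Substitute λ = y + (tr M)/3 = y + 0.666667 to remove the quadratic term: y³ + p·y + q = 0 with p = s − (tr M)²/3 = -9.333333 and q = −2(tr M)³/27 + (tr M)·s/3 − det M = 5.074074.
Three real roots ⇒ use the trigonometric (Viète) form: r = 2√(−p/3) = 3.527668, φ = arccos(3q/(p·r)) = arccos(-0.462332) = 2.051419 rad.
y_k = r·cos(φ/3 − 2πk/3) for k = 0, 1, 2 gives y = 2.734556, 0.562745, -3.297300.
λ_k = y_k + 0.666667 gives λ = 3.4012, 1.2294, -2.6306 (check: the sum is 2.0000 = tr M).

Eigenvalues sorted in increasing order: [-2.6306, 1.2294, 3.4012].


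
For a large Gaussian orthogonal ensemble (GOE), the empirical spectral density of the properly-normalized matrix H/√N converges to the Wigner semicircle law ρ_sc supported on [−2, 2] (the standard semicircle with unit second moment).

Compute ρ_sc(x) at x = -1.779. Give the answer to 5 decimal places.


ρ_sc(x) = (1/(2π)) √(4 − x²). With x = -1.779:
  4 − x² = 4 − (-1.779)² = 4 − 3.164841 = 0.835159.
  √(4 − x²) = 0.913870.
  1/(2π) = 0.159155.
  ρ_sc(-1.779) = 0.159155 · 0.913870 = 0.145447.

Rounded to 5 decimal places: ρ_sc(-1.779) ≈ 0.14545.


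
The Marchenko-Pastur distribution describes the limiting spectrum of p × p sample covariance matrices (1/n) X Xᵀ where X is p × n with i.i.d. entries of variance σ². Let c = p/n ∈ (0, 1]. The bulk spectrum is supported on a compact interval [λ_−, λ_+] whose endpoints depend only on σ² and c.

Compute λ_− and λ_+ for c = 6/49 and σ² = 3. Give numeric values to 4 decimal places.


c = 6/49 = 0.122449; √c = 0.349927.
λ_− = σ² (1 − √c)² = 3 · (1 − 0.349927)² = 3 · (0.650073)² = 1.267784.
λ_+ = σ² (1 + √c)² = 3 · (1 + 0.349927)² = 3 · (1.349927)² = 5.466910.

Rounded to 4 decimal places: λ_− ≈ 1.2678, λ_+ ≈ 5.4669.


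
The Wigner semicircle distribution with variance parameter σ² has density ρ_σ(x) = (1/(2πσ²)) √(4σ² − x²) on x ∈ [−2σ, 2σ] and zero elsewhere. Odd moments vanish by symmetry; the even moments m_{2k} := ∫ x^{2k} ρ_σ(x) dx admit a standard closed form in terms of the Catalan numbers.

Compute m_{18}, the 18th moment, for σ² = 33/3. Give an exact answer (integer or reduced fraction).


By the scaled semicircle moment identity, m_{2k} = σ^{2k} · C_k with k = 9.
C_9 = (1/(k+1)) · C(2k, k) = (1/10) · C(18, 9) = (1/10) · 48620 = 4862.
σ^{2k} = (σ²)^k = (33/3)^9 = 2357947691.

Therefore m_{18} = σ^{18} · C_9 = 2357947691 · 4862 = 11464341673642.


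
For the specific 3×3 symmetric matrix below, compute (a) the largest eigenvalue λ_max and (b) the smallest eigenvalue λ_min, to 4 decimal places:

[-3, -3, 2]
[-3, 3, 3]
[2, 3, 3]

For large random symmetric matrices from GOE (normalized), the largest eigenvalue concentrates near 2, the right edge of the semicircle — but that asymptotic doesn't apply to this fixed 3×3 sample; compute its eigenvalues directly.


Since M is real symmetric, all three eigenvalues are real; they are the roots of det(λI − M) = λ³ − (tr M) λ² + s λ − det M, where s is the sum of the principal 2×2 minors.
tr M = -3 + 3 + 3 = 3.
s = ((-3)·3 − (-3)²) + ((-3)·3 − 2²) + (3·3 − 3²) = -18 + (-13) + 0 = -31.
det M (expand along row 1) = (-3)·0 − (-3)·(-15) + 2·(-15) = -75.
Characteristic polynomial: λ³ − 3λ² − 31λ + 75 = 0.
Substitute λ = y + (tr M)/3 = y + 1.000000 to remove the quadratic term: y³ + p·y + q = 0 with p = s − (tr M)²/3 = -34.000000 and q = −2(tr M)³/27 + (tr M)·s/3 − det M = 42.000000.
Three real roots ⇒ use the trigonometric (Viète) form: r = 2√(−p/3) = 6.733003, φ = arccos(3q/(p·r)) = arccos(-0.550406) = 2.153646 rad.
y_k = r·cos(φ/3 − 2πk/3) for k = 0, 1, 2 gives y = 5.071302, 1.299896, -6.371198.
λ_k = y_k + 1.000000 gives λ = 6.0713, 2.2999, -5.3712 (check: the sum is 3.0000 = tr M).

Hence λ_max = 6.0713 and λ_min = -5.3712.


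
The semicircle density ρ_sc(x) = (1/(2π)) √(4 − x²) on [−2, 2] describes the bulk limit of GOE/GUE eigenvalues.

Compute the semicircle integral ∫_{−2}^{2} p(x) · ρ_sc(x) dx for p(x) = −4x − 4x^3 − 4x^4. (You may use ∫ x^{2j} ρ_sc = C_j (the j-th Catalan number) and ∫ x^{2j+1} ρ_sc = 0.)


Write p(x) = Σ a_i x^i, split into monomials and integrate each against ρ_sc separately.
Using ∫ x^{2j} ρ_sc = C_j = (1/(j+1)) C(2j, j) (Catalan numbers) and ∫ x^{2j+1} ρ_sc = 0 (odd monomials vanish by symmetry):
  i = 1 (odd): ∫ x^1 ρ_sc = 0 (vanishes)
  i = 3 (odd): ∫ x^3 ρ_sc = 0 (vanishes)
  i = 4 (even): a_4 · C_{2} = -4 · 2 = -8

Summing the contributions: ∫_{−2}^{2} p(x) ρ_sc(x) dx = -8.


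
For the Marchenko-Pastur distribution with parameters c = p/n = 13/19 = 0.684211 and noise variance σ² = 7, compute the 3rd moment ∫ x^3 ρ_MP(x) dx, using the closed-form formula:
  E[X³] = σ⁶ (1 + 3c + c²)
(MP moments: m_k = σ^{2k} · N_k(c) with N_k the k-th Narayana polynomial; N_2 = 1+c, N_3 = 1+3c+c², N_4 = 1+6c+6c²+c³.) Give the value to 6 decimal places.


E[X³] = σ⁶ (1 + 3c + c²) (third MP moment). With σ² = 7 (so σ⁶ = 343) and c = 13/19 = 0.684211: E[X³] = 343 · (1 + 3·0.684211 + (0.684211)²) = 343 · 3.520776.

So E[X^3] = 1207.626039.


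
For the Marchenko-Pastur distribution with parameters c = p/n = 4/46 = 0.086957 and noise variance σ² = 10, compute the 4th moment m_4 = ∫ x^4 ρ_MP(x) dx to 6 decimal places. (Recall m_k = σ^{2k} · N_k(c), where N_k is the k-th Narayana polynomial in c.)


E[X⁴] = σ⁸ (1 + 6c + 6c² + c³) (fourth MP moment). With σ² = 10 (so σ⁸ = 10000) and c = 4/46 = 0.086957: E[X⁴] = 10000 · (1 + 6·0.086957 + 6·(0.086957)² + (0.086957)³) = 10000 · 1.567765.

So E[X^4] = 15677.652667.


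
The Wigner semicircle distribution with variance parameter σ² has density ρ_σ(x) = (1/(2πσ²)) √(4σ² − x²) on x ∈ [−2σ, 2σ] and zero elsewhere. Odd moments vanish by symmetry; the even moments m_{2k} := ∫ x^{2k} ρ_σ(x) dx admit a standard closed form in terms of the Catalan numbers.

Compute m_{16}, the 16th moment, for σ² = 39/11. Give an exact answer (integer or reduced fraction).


By the scaled semicircle moment identity, m_{2k} = σ^{2k} · C_k with k = 8.
C_8 = (1/(k+1)) · C(2k, k) = (1/9) · C(16, 8) = (1/9) · 12870 = 1430.
σ^{2k} = (σ²)^k = (39/11)^8 = 5352009260481/214358881.

Therefore m_{16} = σ^{16} · C_8 = (5352009260481/214358881) · 1430 = 695761203862530/19487171.


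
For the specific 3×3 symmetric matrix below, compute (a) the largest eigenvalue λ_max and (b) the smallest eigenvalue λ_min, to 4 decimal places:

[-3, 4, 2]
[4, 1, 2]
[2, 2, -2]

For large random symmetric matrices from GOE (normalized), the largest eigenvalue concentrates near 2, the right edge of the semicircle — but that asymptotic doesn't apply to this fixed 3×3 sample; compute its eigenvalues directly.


Since M is real symmetric, all three eigenvalues are real; they are the roots of det(λI − M) = λ³ − (tr M) λ² + s λ − det M, where s is the sum of the principal 2×2 minors.
tr M = -3 + 1 + (-2) = -4.
s = ((-3)·1 − 4²) + ((-3)·(-2) − 2²) + (1·(-2) − 2²) = -19 + 2 + (-6) = -23.
det M (expand along row 1) = (-3)·(-6) − 4·(-12) + 2·6 = 78.
Characteristic polynomial: λ³ + 4λ² − 23λ − 78 = 0.
Substitute λ = y + (tr M)/3 = y − 1.333333 to remove the quadratic term: y³ + p·y + q = 0 with p = s − (tr M)²/3 = -28.333333 and q = −2(tr M)³/27 + (tr M)·s/3 − det M = -42.592593.
Three real roots ⇒ use the trigonometric (Viète) form: r = 2√(−p/3) = 6.146363, φ = arccos(3q/(p·r)) = arccos(0.733735) = 0.746993 rad.
y_k = r·cos(φ/3 − 2πk/3) for k = 0, 1, 2 gives y = 5.956809, -1.666667, -4.290142.
λ_k = y_k − 1.333333 gives λ = 4.6235, -3.0000, -5.6235 (check: the sum is -4.0000 = tr M).

Hence λ_max = 4.6235 and λ_min = -5.6235.


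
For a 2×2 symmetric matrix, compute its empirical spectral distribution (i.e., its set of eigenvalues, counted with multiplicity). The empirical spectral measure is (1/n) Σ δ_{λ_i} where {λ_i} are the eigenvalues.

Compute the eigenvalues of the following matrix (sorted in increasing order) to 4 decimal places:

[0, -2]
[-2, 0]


Since M is real symmetric, both eigenvalues are real; they are the roots of det(λI − M) = λ² − (tr M) λ + det M.
tr M = 0 + 0 = 0.
det M = 0·0 − (-2)² = 0 − 4 = -4.
Characteristic polynomial: λ² − 4 = 0.
Discriminant Δ = (tr M)² − 4·det M = 0 − (-16) = 16; √Δ = 4.000000.
λ = (tr M ± √Δ)/2 = (0 ± 4.000000)/2, giving (tr M − √Δ)/2 = -2.0000 and (tr M + √Δ)/2 = 2.0000.

Eigenvalues sorted in increasing order: [-2.0000, 2.0000].


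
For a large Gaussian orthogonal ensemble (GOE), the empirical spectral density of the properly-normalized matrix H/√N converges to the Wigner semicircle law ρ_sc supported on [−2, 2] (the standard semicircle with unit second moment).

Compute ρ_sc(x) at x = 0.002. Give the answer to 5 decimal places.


ρ_sc(x) = (1/(2π)) √(4 − x²). With x = 0.002:
  4 − x² = 4 − (0.002)² = 4 − 0.000004 = 3.999996.
  √(4 − x²) = 1.999999.
  1/(2π) = 0.159155.
  ρ_sc(0.002) = 0.159155 · 1.999999 = 0.318310.

Rounded to 5 decimal places: ρ_sc(0.002) ≈ 0.31831.


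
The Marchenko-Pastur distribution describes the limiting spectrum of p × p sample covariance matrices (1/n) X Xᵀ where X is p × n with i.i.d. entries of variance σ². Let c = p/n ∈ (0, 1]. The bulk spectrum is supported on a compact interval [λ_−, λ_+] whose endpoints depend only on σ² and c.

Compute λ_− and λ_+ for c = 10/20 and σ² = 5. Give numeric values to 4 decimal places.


c = 10/20 = 0.500000; √c = 0.707107.
λ_− = σ² (1 − √c)² = 5 · (1 − 0.707107)² = 5 · (0.292893)² = 0.428932.
λ_+ = σ² (1 + √c)² = 5 · (1 + 0.707107)² = 5 · (1.707107)² = 14.571068.

Rounded to 4 decimal places: λ_− ≈ 0.4289, λ_+ ≈ 14.5711.
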